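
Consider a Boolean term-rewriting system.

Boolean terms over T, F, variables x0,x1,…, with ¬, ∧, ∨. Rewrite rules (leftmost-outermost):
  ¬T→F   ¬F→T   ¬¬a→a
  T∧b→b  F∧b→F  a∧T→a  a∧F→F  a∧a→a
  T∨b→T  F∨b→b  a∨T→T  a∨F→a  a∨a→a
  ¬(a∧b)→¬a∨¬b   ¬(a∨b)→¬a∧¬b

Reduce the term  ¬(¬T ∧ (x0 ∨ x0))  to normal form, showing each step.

  start: ¬(¬T ∧ (x0 ∨ x0))
  step 1: ¬¬T ∨ ¬(x0 ∨ x0)
  step 2: T ∨ ¬(x0 ∨ x0)
  step 3: T

Answer: normal form = T  (in 3 steps)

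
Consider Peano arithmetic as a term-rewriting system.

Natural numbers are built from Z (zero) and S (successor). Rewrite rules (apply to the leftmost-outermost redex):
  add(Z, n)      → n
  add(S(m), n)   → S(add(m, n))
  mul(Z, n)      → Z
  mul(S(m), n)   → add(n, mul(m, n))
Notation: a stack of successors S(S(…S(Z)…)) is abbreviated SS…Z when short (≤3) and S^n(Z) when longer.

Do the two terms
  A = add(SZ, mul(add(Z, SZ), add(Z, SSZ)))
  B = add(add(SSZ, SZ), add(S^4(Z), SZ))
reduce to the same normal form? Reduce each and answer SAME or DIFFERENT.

Term A:
  start: add(SZ, mul(add(Z, SZ), add(Z, SSZ)))
  →1  S(add(Z, mul(add(Z, SZ), add(Z, SSZ))))
  →2  S(mul(add(Z, SZ), add(Z, SSZ)))
  →3  S(mul(SZ, add(Z, SSZ)))
  →4  S(add(add(Z, SSZ), mul(Z, add(Z, SSZ))))
  →5  S(add(SSZ, mul(Z, add(Z, SSZ))))
  →6  S(S(add(SZ, mul(Z, add(Z, SSZ)))))
  →7  S(S(S(add(Z, mul(Z, add(Z, SSZ))))))
  →8  S(S(S(mul(Z, add(Z, SSZ)))))
  →9  SSSZ

Term B:
  start: add(add(SSZ, SZ), add(S^4(Z), SZ))
  →1  add(S(add(SZ, SZ)), add(S^4(Z), SZ))
  →2  S(add(add(SZ, SZ), add(S^4(Z), SZ)))
  →3  S(add(S(add(Z, SZ)), add(S^4(Z), SZ)))
  →4  S(S(add(add(Z, SZ), add(S^4(Z), SZ))))
  →5  S(S(add(SZ, add(S^4(Z), SZ))))
  →6  S(S(S(add(Z, add(S^4(Z), SZ)))))
  →7  S(S(S(add(S^4(Z), SZ))))
  →8  S(S(S(S(add(SSSZ, SZ)))))
  →9  S(S(S(S(S(add(SSZ, SZ))))))
  →10  S(S(S(S(S(S(add(SZ, SZ)))))))
  →11  S(S(S(S(S(S(S(add(Z, SZ))))))))
  →12  S^8(Z)

Answer: DIFFERENT — A ⇓ SSSZ, B ⇓ S^8(Z)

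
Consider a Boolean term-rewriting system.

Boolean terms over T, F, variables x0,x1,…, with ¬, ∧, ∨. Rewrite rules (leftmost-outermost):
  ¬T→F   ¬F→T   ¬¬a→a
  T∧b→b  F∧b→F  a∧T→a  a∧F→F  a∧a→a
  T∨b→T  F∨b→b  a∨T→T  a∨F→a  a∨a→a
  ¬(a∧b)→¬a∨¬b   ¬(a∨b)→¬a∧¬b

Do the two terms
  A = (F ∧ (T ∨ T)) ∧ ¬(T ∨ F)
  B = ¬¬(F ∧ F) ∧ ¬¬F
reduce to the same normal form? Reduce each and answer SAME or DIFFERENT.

Answer: SAME — A ⇓ F, B ⇓ F

Derivation:
Term A:
  start: (F ∧ (T ∨ T)) ∧ ¬(T ∨ F)
  [1] F ∧ ¬(T ∨ F)
  [2] F

Term B:
  start: ¬¬(F ∧ F) ∧ ¬¬F
  [1] (F ∧ F) ∧ ¬¬F
  [2] F ∧ ¬¬F
  [3] F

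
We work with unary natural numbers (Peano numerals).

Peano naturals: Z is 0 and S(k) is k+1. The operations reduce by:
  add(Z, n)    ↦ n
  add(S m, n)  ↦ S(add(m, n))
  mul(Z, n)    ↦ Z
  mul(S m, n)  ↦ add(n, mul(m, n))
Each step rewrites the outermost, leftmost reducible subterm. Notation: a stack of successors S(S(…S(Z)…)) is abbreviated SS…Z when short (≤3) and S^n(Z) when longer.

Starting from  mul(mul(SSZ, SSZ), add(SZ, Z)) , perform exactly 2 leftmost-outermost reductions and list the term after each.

  start: mul(mul(SSZ, SSZ), add(SZ, Z))
  [1] mul(add(SSZ, mul(SZ, SSZ)), add(SZ, Z))
  [2] mul(S(add(SZ, mul(SZ, SSZ))), add(SZ, Z))

Answer: after 2 steps: mul(S(add(SZ, mul(SZ, SSZ))), add(SZ, Z))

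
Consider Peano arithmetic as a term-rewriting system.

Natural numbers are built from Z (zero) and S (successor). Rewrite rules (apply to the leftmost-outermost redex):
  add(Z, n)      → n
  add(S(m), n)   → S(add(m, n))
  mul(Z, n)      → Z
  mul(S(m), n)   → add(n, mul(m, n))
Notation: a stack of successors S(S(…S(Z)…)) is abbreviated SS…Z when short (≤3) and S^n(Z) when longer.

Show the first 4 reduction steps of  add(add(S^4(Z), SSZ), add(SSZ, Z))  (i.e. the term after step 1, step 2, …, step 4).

Answer: after 4 steps: S(S(add(add(SSZ, SSZ), add(SSZ, Z))))

Derivation:
  start: add(add(S^4(Z), SSZ), add(SSZ, Z))
  step 1: add(S(add(SSSZ, SSZ)), add(SSZ, Z))
  step 2: S(add(add(SSSZ, SSZ), add(SSZ, Z)))
  step 3: S(add(S(add(SSZ, SSZ)), add(SSZ, Z)))
  step 4: S(S(add(add(SSZ, SSZ), add(SSZ, Z))))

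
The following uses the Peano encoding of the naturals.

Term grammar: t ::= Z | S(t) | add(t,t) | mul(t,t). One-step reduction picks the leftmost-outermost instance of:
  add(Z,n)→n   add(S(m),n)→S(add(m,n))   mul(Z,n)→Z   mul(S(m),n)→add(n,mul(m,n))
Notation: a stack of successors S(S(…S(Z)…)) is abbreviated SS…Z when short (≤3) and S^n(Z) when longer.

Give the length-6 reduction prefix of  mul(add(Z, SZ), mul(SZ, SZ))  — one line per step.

  start: mul(add(Z, SZ), mul(SZ, SZ))
  [1] mul(SZ, mul(SZ, SZ))
  [2] add(mul(SZ, SZ), mul(Z, mul(SZ, SZ)))
  [3] add(add(SZ, mul(Z, SZ)), mul(Z, mul(SZ, SZ)))
  [4] add(S(add(Z, mul(Z, SZ))), mul(Z, mul(SZ, SZ)))
  [5] S(add(add(Z, mul(Z, SZ)), mul(Z, mul(SZ, SZ))))
  [6] S(add(mul(Z, SZ), mul(Z, mul(SZ, SZ))))

Answer: after 6 steps: S(add(mul(Z, SZ), mul(Z, mul(SZ, SZ))))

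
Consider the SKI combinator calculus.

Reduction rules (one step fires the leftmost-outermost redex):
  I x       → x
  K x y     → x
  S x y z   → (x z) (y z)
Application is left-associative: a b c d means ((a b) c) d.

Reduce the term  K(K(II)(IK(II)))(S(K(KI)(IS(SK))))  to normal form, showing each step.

  start: K(K(II)(IK(II)))(S(K(KI)(IS(SK))))
  step 1: K(II)(IK(II))
  step 2: II
  step 3: I

Answer: normal form = I  (in 3 steps)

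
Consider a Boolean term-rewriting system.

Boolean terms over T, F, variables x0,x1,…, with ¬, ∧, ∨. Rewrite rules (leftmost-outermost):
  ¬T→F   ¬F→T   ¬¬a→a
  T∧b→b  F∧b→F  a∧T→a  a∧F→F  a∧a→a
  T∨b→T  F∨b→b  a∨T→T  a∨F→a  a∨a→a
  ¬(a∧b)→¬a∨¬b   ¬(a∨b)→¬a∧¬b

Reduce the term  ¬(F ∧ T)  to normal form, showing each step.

  start: ¬(F ∧ T)
  [1] ¬F ∨ ¬T
  [2] T ∨ ¬T
  [3] T

Answer: normal form = T  (in 3 steps)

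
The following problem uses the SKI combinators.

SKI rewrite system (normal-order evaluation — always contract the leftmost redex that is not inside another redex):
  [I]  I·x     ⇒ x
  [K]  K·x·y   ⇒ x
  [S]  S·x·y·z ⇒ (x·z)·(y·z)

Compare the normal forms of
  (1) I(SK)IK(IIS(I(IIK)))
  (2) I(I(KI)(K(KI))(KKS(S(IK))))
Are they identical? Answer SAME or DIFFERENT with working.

Answer: SAME — A ⇓ K(SK), B ⇓ K(SK)

Derivation:
Term A:
  start: I(SK)IK(IIS(I(IIK)))
  [1] SKIK(IIS(I(IIK)))
  [2] KK(IK)(IIS(I(IIK)))
  [3] K(IIS(I(IIK)))
  [4] K(IS(I(IIK)))
  [5] K(S(I(IIK)))
  [6] K(S(IIK))
  [7] K(S(IK))
  [8] K(SK)

Term B:
  start: I(I(KI)(K(KI))(KKS(S(IK))))
  [1] I(KI)(K(KI))(KKS(S(IK)))
  [2] KI(K(KI))(KKS(S(IK)))
  [3] I(KKS(S(IK)))
  [4] KKS(S(IK))
  [5] K(S(IK))
  [6] K(SK)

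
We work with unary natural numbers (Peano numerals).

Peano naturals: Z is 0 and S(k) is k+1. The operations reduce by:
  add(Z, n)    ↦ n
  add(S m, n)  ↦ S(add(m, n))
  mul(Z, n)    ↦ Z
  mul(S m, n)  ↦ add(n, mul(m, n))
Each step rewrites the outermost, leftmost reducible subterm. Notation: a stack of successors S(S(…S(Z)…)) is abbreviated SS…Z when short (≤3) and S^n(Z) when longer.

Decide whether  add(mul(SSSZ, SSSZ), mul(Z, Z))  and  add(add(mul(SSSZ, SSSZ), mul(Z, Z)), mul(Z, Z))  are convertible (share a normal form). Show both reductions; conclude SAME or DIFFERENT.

Term A:
  start: add(mul(SSSZ, SSSZ), mul(Z, Z))
  →1  add(add(SSSZ, mul(SSZ, SSSZ)), mul(Z, Z))
  →2  add(S(add(SSZ, mul(SSZ, SSSZ))), mul(Z, Z))
  →3  S(add(add(SSZ, mul(SSZ, SSSZ)), mul(Z, Z)))
  →4  S(add(S(add(SZ, mul(SSZ, SSSZ))), mul(Z, Z)))
  →5  S(S(add(add(SZ, mul(SSZ, SSSZ)), mul(Z, Z))))
  →6  S(S(add(S(add(Z, mul(SSZ, SSSZ))), mul(Z, Z))))
  →7  S(S(S(add(add(Z, mul(SSZ, SSSZ)), mul(Z, Z)))))
  →8  S(S(S(add(mul(SSZ, SSSZ), mul(Z, Z)))))
  →9  S(S(S(add(add(SSSZ, mul(SZ, SSSZ)), mul(Z, Z)))))
  →10  S(S(S(add(S(add(SSZ, mul(SZ, SSSZ))), mul(Z, Z)))))
  →11  S(S(S(S(add(add(SSZ, mul(SZ, SSSZ)), mul(Z, Z))))))
  →12  S(S(S(S(add(S(add(SZ, mul(SZ, SSSZ))), mul(Z, Z))))))
  →13  S(S(S(S(S(add(add(SZ, mul(SZ, SSSZ)), mul(Z, Z)))))))
  →14  S(S(S(S(S(add(S(add(Z, mul(SZ, SSSZ))), mul(Z, Z)))))))
  →15  S(S(S(S(S(S(add(add(Z, mul(SZ, SSSZ)), mul(Z, Z))))))))
  →16  S(S(S(S(S(S(add(mul(SZ, SSSZ), mul(Z, Z))))))))
  →17  S(S(S(S(S(S(add(add(SSSZ, mul(Z, SSSZ)), mul(Z, Z))))))))
  →18  S(S(S(S(S(S(add(S(add(SSZ, mul(Z, SSSZ))), mul(Z, Z))))))))
  →19  S(S(S(S(S(S(S(add(add(SSZ, mul(Z, SSSZ)), mul(Z, Z)))))))))
  →20  S(S(S(S(S(S(S(add(S(add(SZ, mul(Z, SSSZ))), mul(Z, Z)))))))))
  →21  S(S(S(S(S(S(S(S(add(add(SZ, mul(Z, SSSZ)), mul(Z, Z))))))))))
  →22  S(S(S(S(S(S(S(S(add(S(add(Z, mul(Z, SSSZ))), mul(Z, Z))))))))))
  →23  S(S(S(S(S(S(S(S(S(add(add(Z, mul(Z, SSSZ)), mul(Z, Z)))))))))))
  →24  S(S(S(S(S(S(S(S(S(add(mul(Z, SSSZ), mul(Z, Z)))))))))))
  →25  S(S(S(S(S(S(S(S(S(add(Z, mul(Z, Z)))))))))))
  →26  S(S(S(S(S(S(S(S(S(mul(Z, Z))))))))))
  →27  S^9(Z)

Term B:
  start: add(add(mul(SSSZ, SSSZ), mul(Z, Z)), mul(Z, Z))
  →1  add(add(add(SSSZ, mul(SSZ, SSSZ)), mul(Z, Z)), mul(Z, Z))
  →2  add(add(S(add(SSZ, mul(SSZ, SSSZ))), mul(Z, Z)), mul(Z, Z))
  →3  add(S(add(add(SSZ, mul(SSZ, SSSZ)), mul(Z, Z))), mul(Z, Z))
  →4  S(add(add(add(SSZ, mul(SSZ, SSSZ)), mul(Z, Z)), mul(Z, Z)))
  →5  S(add(add(S(add(SZ, mul(SSZ, SSSZ))), mul(Z, Z)), mul(Z, Z)))
  →6  S(add(S(add(add(SZ, mul(SSZ, SSSZ)), mul(Z, Z))), mul(Z, Z)))
  →7  S(S(add(add(add(SZ, mul(SSZ, SSSZ)), mul(Z, Z)), mul(Z, Z))))
  →8  S(S(add(add(S(add(Z, mul(SSZ, SSSZ))), mul(Z, Z)), mul(Z, Z))))
  →9  S(S(add(S(add(add(Z, mul(SSZ, SSSZ)), mul(Z, Z))), mul(Z, Z))))
  →10  S(S(S(add(add(add(Z, mul(SSZ, SSSZ)), mul(Z, Z)), mul(Z, Z)))))
  →11  S(S(S(add(add(mul(SSZ, SSSZ), mul(Z, Z)), mul(Z, Z)))))
  →12  S(S(S(add(add(add(SSSZ, mul(SZ, SSSZ)), mul(Z, Z)), mul(Z, Z)))))
  →13  S(S(S(add(add(S(add(SSZ, mul(SZ, SSSZ))), mul(Z, Z)), mul(Z, Z)))))
  →14  S(S(S(add(S(add(add(SSZ, mul(SZ, SSSZ)), mul(Z, Z))), mul(Z, Z)))))
  →15  S(S(S(S(add(add(add(SSZ, mul(SZ, SSSZ)), mul(Z, Z)), mul(Z, Z))))))
  →16  S(S(S(S(add(add(S(add(SZ, mul(SZ, SSSZ))), mul(Z, Z)), mul(Z, Z))))))
  →17  S(S(S(S(add(S(add(add(SZ, mul(SZ, SSSZ)), mul(Z, Z))), mul(Z, Z))))))
  →18  S(S(S(S(S(add(add(add(SZ, mul(SZ, SSSZ)), mul(Z, Z)), mul(Z, Z)))))))
  →19  S(S(S(S(S(add(add(S(add(Z, mul(SZ, SSSZ))), mul(Z, Z)), mul(Z, Z)))))))
  →20  S(S(S(S(S(add(S(add(add(Z, mul(SZ, SSSZ)), mul(Z, Z))), mul(Z, Z)))))))
  →21  S(S(S(S(S(S(add(add(add(Z, mul(SZ, SSSZ)), mul(Z, Z)), mul(Z, Z))))))))
  →22  S(S(S(S(S(S(add(add(mul(SZ, SSSZ), mul(Z, Z)), mul(Z, Z))))))))
  →23  S(S(S(S(S(S(add(add(add(SSSZ, mul(Z, SSSZ)), mul(Z, Z)), mul(Z, Z))))))))
  →24  S(S(S(S(S(S(add(add(S(add(SSZ, mul(Z, SSSZ))), mul(Z, Z)), mul(Z, Z))))))))
  →25  S(S(S(S(S(S(add(S(add(add(SSZ, mul(Z, SSSZ)), mul(Z, Z))), mul(Z, Z))))))))
  →26  S(S(S(S(S(S(S(add(add(add(SSZ, mul(Z, SSSZ)), mul(Z, Z)), mul(Z, Z)))))))))
  →27  S(S(S(S(S(S(S(add(add(S(add(SZ, mul(Z, SSSZ))), mul(Z, Z)), mul(Z, Z)))))))))
  →28  S(S(S(S(S(S(S(add(S(add(add(SZ, mul(Z, SSSZ)), mul(Z, Z))), mul(Z, Z)))))))))
  →29  S(S(S(S(S(S(S(S(add(add(add(SZ, mul(Z, SSSZ)), mul(Z, Z)), mul(Z, Z))))))))))
  →30  S(S(S(S(S(S(S(S(add(add(S(add(Z, mul(Z, SSSZ))), mul(Z, Z)), mul(Z, Z))))))))))
  →31  S(S(S(S(S(S(S(S(add(S(add(add(Z, mul(Z, SSSZ)), mul(Z, Z))), mul(Z, Z))))))))))
  →32  S(S(S(S(S(S(S(S(S(add(add(add(Z, mul(Z, SSSZ)), mul(Z, Z)), mul(Z, Z)))))))))))
  →33  S(S(S(S(S(S(S(S(S(add(add(mul(Z, SSSZ), mul(Z, Z)), mul(Z, Z)))))))))))
  →34  S(S(S(S(S(S(S(S(S(add(add(Z, mul(Z, Z)), mul(Z, Z)))))))))))
  →35  S(S(S(S(S(S(S(S(S(add(mul(Z, Z), mul(Z, Z)))))))))))
  →36  S(S(S(S(S(S(S(S(S(add(Z, mul(Z, Z)))))))))))
  →37  S(S(S(S(S(S(S(S(S(mul(Z, Z))))))))))
  →38  S^9(Z)

Answer: SAME — A ⇓ S^9(Z), B ⇓ S^9(Z)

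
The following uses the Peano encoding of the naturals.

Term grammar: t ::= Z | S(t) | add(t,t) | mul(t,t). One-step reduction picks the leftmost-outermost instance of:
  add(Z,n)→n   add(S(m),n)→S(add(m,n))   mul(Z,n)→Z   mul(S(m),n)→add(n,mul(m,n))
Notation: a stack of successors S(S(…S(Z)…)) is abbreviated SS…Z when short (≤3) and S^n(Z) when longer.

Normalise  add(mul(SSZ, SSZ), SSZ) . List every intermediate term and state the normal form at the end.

Answer: normal form = S^6(Z)  (in 14 steps)

Derivation:
  start: add(mul(SSZ, SSZ), SSZ)
  [1] add(add(SSZ, mul(SZ, SSZ)), SSZ)
  [2] add(S(add(SZ, mul(SZ, SSZ))), SSZ)
  [3] S(add(add(SZ, mul(SZ, SSZ)), SSZ))
  [4] S(add(S(add(Z, mul(SZ, SSZ))), SSZ))
  [5] S(S(add(add(Z, mul(SZ, SSZ)), SSZ)))
  [6] S(S(add(mul(SZ, SSZ), SSZ)))
  [7] S(S(add(add(SSZ, mul(Z, SSZ)), SSZ)))
  [8] S(S(add(S(add(SZ, mul(Z, SSZ))), SSZ)))
  [9] S(S(S(add(add(SZ, mul(Z, SSZ)), SSZ))))
  [10] S(S(S(add(S(add(Z, mul(Z, SSZ))), SSZ))))
  [11] S(S(S(S(add(add(Z, mul(Z, SSZ)), SSZ)))))
  [12] S(S(S(S(add(mul(Z, SSZ), SSZ)))))
  [13] S(S(S(S(add(Z, SSZ)))))
  [14] S^6(Z)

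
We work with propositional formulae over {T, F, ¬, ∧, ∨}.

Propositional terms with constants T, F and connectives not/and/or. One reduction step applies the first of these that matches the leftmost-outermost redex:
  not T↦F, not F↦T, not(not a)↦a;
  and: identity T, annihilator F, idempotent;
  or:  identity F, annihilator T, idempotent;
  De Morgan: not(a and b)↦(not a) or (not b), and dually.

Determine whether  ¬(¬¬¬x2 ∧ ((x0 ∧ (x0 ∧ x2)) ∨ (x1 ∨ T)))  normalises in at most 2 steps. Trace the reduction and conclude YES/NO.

  start: ¬(¬¬¬x2 ∧ ((x0 ∧ (x0 ∧ x2)) ∨ (x1 ∨ T)))
  [1] ¬¬¬¬x2 ∨ ¬((x0 ∧ (x0 ∧ x2)) ∨ (x1 ∨ T))
  [2] ¬¬x2 ∨ ¬((x0 ∧ (x0 ∧ x2)) ∨ (x1 ∨ T))

Answer: NO — after 2 steps the term is ¬¬x2 ∨ ¬((x0 ∧ (x0 ∧ x2)) ∨ (x1 ∨ T)), not yet normal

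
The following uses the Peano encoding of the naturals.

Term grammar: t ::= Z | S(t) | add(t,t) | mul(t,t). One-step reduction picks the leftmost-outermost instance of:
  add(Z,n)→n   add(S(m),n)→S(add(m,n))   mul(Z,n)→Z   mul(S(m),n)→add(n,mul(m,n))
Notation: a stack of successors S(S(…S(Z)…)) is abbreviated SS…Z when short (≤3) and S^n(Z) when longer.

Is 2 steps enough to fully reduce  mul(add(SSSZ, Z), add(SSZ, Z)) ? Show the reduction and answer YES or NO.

Answer: NO — after 2 steps the term is add(add(SSZ, Z), mul(add(SSZ, Z), add(SSZ, Z))), not yet normal

Reduction:
  start: mul(add(SSSZ, Z), add(SSZ, Z))
  →1  mul(S(add(SSZ, Z)), add(SSZ, Z))
  →2  add(add(SSZ, Z), mul(add(SSZ, Z), add(SSZ, Z)))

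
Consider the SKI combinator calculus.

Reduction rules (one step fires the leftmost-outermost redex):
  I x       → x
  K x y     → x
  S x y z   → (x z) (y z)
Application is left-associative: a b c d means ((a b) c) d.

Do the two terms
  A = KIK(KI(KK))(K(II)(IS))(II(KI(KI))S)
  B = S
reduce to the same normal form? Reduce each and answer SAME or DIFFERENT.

Term A:
  start: KIK(KI(KK))(K(II)(IS))(II(KI(KI))S)
  step 1: I(KI(KK))(K(II)(IS))(II(KI(KI))S)
  step 2: KI(KK)(K(II)(IS))(II(KI(KI))S)
  step 3: I(K(II)(IS))(II(KI(KI))S)
  step 4: K(II)(IS)(II(KI(KI))S)
  step 5: II(II(KI(KI))S)
  step 6: I(II(KI(KI))S)
  step 7: II(KI(KI))S
  step 8: I(KI(KI))S
  step 9: KI(KI)S
  step 10: IS
  step 11: S

Term B:
  start: S

Answer: SAME — A ⇓ S, B ⇓ S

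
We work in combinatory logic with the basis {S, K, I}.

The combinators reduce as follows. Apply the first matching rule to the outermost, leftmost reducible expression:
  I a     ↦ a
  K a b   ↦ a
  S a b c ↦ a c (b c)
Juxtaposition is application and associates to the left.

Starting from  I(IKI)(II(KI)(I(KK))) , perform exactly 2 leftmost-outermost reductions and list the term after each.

  start: I(IKI)(II(KI)(I(KK)))
  [1] IKI(II(KI)(I(KK)))
  [2] KI(II(KI)(I(KK)))

Answer: after 2 steps: KI(II(KI)(I(KK)))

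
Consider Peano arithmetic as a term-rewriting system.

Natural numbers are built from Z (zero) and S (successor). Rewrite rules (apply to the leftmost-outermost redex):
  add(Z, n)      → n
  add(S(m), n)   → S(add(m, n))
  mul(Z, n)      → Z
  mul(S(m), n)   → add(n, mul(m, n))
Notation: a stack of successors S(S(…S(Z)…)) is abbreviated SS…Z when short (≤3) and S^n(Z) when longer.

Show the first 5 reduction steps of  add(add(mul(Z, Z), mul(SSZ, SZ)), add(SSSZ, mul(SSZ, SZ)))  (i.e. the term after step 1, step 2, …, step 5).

Answer: after 5 steps: S(add(add(Z, mul(SZ, SZ)), add(SSSZ, mul(SSZ, SZ))))

Reduction:
  start: add(add(mul(Z, Z), mul(SSZ, SZ)), add(SSSZ, mul(SSZ, SZ)))
  step 1: add(add(Z, mul(SSZ, SZ)), add(SSSZ, mul(SSZ, SZ)))
  step 2: add(mul(SSZ, SZ), add(SSSZ, mul(SSZ, SZ)))
  step 3: add(add(SZ, mul(SZ, SZ)), add(SSSZ, mul(SSZ, SZ)))
  step 4: add(S(add(Z, mul(SZ, SZ))), add(SSSZ, mul(SSZ, SZ)))
  step 5: S(add(add(Z, mul(SZ, SZ)), add(SSSZ, mul(SSZ, SZ))))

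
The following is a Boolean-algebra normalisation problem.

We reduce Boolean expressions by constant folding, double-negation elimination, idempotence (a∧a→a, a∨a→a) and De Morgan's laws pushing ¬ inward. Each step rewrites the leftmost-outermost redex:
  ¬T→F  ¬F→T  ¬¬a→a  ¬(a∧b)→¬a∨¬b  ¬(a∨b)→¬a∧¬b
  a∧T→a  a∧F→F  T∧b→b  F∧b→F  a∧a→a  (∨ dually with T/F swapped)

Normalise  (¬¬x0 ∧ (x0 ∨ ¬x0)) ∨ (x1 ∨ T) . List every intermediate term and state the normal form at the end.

Answer: normal form = T  (in 3 steps)

Working:
  start: (¬¬x0 ∧ (x0 ∨ ¬x0)) ∨ (x1 ∨ T)
  →1  (x0 ∧ (x0 ∨ ¬x0)) ∨ (x1 ∨ T)
  →2  (x0 ∧ (x0 ∨ ¬x0)) ∨ T
  →3  T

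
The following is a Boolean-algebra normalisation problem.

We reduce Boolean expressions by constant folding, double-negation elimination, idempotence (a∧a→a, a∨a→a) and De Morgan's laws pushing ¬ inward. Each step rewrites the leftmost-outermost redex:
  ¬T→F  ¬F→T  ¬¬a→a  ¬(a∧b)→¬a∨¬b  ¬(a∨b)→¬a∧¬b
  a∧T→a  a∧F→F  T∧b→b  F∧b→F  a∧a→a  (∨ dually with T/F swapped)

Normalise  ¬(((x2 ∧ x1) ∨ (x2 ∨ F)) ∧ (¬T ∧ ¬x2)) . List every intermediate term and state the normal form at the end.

  start: ¬(((x2 ∧ x1) ∨ (x2 ∨ F)) ∧ (¬T ∧ ¬x2))
  [1] ¬((x2 ∧ x1) ∨ (x2 ∨ F)) ∨ ¬(¬T ∧ ¬x2)
  [2] (¬(x2 ∧ x1) ∧ ¬(x2 ∨ F)) ∨ ¬(¬T ∧ ¬x2)
  [3] ((¬x2 ∨ ¬x1) ∧ ¬(x2 ∨ F)) ∨ ¬(¬T ∧ ¬x2)
  [4] ((¬x2 ∨ ¬x1) ∧ (¬x2 ∧ ¬F)) ∨ ¬(¬T ∧ ¬x2)
  [5] ((¬x2 ∨ ¬x1) ∧ (¬x2 ∧ T)) ∨ ¬(¬T ∧ ¬x2)
  [6] ((¬x2 ∨ ¬x1) ∧ ¬x2) ∨ ¬(¬T ∧ ¬x2)
  [7] ((¬x2 ∨ ¬x1) ∧ ¬x2) ∨ (¬¬T ∨ ¬¬x2)
  [8] ((¬x2 ∨ ¬x1) ∧ ¬x2) ∨ (T ∨ ¬¬x2)
  [9] ((¬x2 ∨ ¬x1) ∧ ¬x2) ∨ T
  [10] T

Answer: normal form = T  (in 10 steps)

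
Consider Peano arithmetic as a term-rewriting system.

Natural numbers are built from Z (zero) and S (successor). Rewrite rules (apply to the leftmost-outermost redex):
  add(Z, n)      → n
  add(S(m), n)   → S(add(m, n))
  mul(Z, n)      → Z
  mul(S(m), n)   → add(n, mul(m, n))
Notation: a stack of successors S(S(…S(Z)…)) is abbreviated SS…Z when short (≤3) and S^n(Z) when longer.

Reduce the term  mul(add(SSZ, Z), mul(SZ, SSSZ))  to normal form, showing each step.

Answer: normal form = S^6(Z)  (in 26 steps)

Reduction:
  start: mul(add(SSZ, Z), mul(SZ, SSSZ))
  step 1: mul(S(add(SZ, Z)), mul(SZ, SSSZ))
  step 2: add(mul(SZ, SSSZ), mul(add(SZ, Z), mul(SZ, SSSZ)))
  step 3: add(add(SSSZ, mul(Z, SSSZ)), mul(add(SZ, Z), mul(SZ, SSSZ)))
  step 4: add(S(add(SSZ, mul(Z, SSSZ))), mul(add(SZ, Z), mul(SZ, SSSZ)))
  step 5: S(add(add(SSZ, mul(Z, SSSZ)), mul(add(SZ, Z), mul(SZ, SSSZ))))
  step 6: S(add(S(add(SZ, mul(Z, SSSZ))), mul(add(SZ, Z), mul(SZ, SSSZ))))
  step 7: S(S(add(add(SZ, mul(Z, SSSZ)), mul(add(SZ, Z), mul(SZ, SSSZ)))))
  step 8: S(S(add(S(add(Z, mul(Z, SSSZ))), mul(add(SZ, Z), mul(SZ, SSSZ)))))
  step 9: S(S(S(add(add(Z, mul(Z, SSSZ)), mul(add(SZ, Z), mul(SZ, SSSZ))))))
  step 10: S(S(S(add(mul(Z, SSSZ), mul(add(SZ, Z), mul(SZ, SSSZ))))))
  step 11: S(S(S(add(Z, mul(add(SZ, Z), mul(SZ, SSSZ))))))
  step 12: S(S(S(mul(add(SZ, Z), mul(SZ, SSSZ)))))
  step 13: S(S(S(mul(S(add(Z, Z)), mul(SZ, SSSZ)))))
  step 14: S(S(S(add(mul(SZ, SSSZ), mul(add(Z, Z), mul(SZ, SSSZ))))))
  step 15: S(S(S(add(add(SSSZ, mul(Z, SSSZ)), mul(add(Z, Z), mul(SZ, SSSZ))))))
  step 16: S(S(S(add(S(add(SSZ, mul(Z, SSSZ))), mul(add(Z, Z), mul(SZ, SSSZ))))))
  step 17: S(S(S(S(add(add(SSZ, mul(Z, SSSZ)), mul(add(Z, Z), mul(SZ, SSSZ)))))))
  step 18: S(S(S(S(add(S(add(SZ, mul(Z, SSSZ))), mul(add(Z, Z), mul(SZ, SSSZ)))))))
  step 19: S(S(S(S(S(add(add(SZ, mul(Z, SSSZ)), mul(add(Z, Z), mul(SZ, SSSZ))))))))
  step 20: S(S(S(S(S(add(S(add(Z, mul(Z, SSSZ))), mul(add(Z, Z), mul(SZ, SSSZ))))))))
  step 21: S(S(S(S(S(S(add(add(Z, mul(Z, SSSZ)), mul(add(Z, Z), mul(SZ, SSSZ)))))))))
  step 22: S(S(S(S(S(S(add(mul(Z, SSSZ), mul(add(Z, Z), mul(SZ, SSSZ)))))))))
  step 23: S(S(S(S(S(S(add(Z, mul(add(Z, Z), mul(SZ, SSSZ)))))))))
  step 24: S(S(S(S(S(S(mul(add(Z, Z), mul(SZ, SSSZ))))))))
  step 25: S(S(S(S(S(S(mul(Z, mul(SZ, SSSZ))))))))
  step 26: S^6(Z)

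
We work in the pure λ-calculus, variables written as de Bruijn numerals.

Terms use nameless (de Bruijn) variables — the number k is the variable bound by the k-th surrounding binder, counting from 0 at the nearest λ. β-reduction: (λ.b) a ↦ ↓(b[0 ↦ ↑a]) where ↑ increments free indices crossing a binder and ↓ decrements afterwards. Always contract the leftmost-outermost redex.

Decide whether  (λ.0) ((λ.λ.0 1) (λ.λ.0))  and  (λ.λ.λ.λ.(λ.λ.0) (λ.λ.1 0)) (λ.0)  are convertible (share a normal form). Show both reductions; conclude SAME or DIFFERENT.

Answer: DIFFERENT — A ⇓ λ.0 (λ.λ.0), B ⇓ λ.λ.λ.λ.0

Working:
Term A:
  start: (λ.0) ((λ.λ.0 1) (λ.λ.0))
  [1] (λ.λ.0 1) (λ.λ.0)
  [2] λ.0 (λ.λ.0)

Term B:
  start: (λ.λ.λ.λ.(λ.λ.0) (λ.λ.1 0)) (λ.0)
  [1] λ.λ.λ.(λ.λ.0) (λ.λ.1 0)
  [2] λ.λ.λ.λ.0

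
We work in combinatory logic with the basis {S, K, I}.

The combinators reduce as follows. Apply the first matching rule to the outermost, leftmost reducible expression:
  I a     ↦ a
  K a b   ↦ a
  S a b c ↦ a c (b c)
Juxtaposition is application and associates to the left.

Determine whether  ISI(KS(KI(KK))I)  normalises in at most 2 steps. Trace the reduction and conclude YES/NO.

Answer: YES — reaches normal form SI(SI) in 2 ≤ 2 steps

Reduction:
  start: ISI(KS(KI(KK))I)
  [1] SI(KS(KI(KK))I)
  [2] SI(SI)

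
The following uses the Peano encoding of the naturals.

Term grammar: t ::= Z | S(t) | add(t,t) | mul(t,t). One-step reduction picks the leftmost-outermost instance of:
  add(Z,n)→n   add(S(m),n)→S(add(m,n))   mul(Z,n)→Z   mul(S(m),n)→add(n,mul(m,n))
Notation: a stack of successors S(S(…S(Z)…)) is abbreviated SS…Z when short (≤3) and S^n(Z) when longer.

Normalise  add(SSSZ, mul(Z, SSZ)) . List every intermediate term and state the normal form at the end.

Answer: normal form = SSSZ  (in 5 steps)

Working:
  start: add(SSSZ, mul(Z, SSZ))
  →1  S(add(SSZ, mul(Z, SSZ)))
  →2  S(S(add(SZ, mul(Z, SSZ))))
  →3  S(S(S(add(Z, mul(Z, SSZ)))))
  →4  S(S(S(mul(Z, SSZ))))
  →5  SSSZ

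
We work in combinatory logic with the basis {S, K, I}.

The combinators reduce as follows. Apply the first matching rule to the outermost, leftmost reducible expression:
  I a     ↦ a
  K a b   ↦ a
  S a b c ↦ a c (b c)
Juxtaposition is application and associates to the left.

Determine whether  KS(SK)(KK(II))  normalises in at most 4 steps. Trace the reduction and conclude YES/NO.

  start: KS(SK)(KK(II))
  [1] S(KK(II))
  [2] SK

Answer: YES — reaches normal form SK in 2 ≤ 4 steps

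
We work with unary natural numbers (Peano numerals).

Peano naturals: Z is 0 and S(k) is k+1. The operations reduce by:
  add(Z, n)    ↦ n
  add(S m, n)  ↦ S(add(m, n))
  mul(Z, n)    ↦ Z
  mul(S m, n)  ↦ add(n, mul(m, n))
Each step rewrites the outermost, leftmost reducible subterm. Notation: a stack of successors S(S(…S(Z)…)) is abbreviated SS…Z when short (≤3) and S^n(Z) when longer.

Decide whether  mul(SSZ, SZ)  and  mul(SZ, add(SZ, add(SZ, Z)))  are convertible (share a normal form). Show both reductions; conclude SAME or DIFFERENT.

Answer: SAME — A ⇓ SSZ, B ⇓ SSZ

Reduction:
Term A:
  start: mul(SSZ, SZ)
  [1] add(SZ, mul(SZ, SZ))
  [2] S(add(Z, mul(SZ, SZ)))
  [3] S(mul(SZ, SZ))
  [4] S(add(SZ, mul(Z, SZ)))
  [5] S(S(add(Z, mul(Z, SZ))))
  [6] S(S(mul(Z, SZ)))
  [7] SSZ

Term B:
  start: mul(SZ, add(SZ, add(SZ, Z)))
  [1] add(add(SZ, add(SZ, Z)), mul(Z, add(SZ, add(SZ, Z))))
  [2] add(S(add(Z, add(SZ, Z))), mul(Z, add(SZ, add(SZ, Z))))
  [3] S(add(add(Z, add(SZ, Z)), mul(Z, add(SZ, add(SZ, Z)))))
  [4] S(add(add(SZ, Z), mul(Z, add(SZ, add(SZ, Z)))))
  [5] S(add(S(add(Z, Z)), mul(Z, add(SZ, add(SZ, Z)))))
  [6] S(S(add(add(Z, Z), mul(Z, add(SZ, add(SZ, Z))))))
  [7] S(S(add(Z, mul(Z, add(SZ, add(SZ, Z))))))
  [8] S(S(mul(Z, add(SZ, add(SZ, Z)))))
  [9] SSZ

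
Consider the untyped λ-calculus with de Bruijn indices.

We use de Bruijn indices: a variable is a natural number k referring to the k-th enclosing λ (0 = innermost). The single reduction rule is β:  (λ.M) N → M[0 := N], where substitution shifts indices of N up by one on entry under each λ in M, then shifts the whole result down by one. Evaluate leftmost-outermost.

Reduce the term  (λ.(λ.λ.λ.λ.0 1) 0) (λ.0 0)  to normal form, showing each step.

  start: (λ.(λ.λ.λ.λ.0 1) 0) (λ.0 0)
  [1] (λ.λ.λ.λ.0 1) (λ.0 0)
  [2] λ.λ.λ.0 1

Answer: normal form = λ.λ.λ.0 1  (in 2 steps)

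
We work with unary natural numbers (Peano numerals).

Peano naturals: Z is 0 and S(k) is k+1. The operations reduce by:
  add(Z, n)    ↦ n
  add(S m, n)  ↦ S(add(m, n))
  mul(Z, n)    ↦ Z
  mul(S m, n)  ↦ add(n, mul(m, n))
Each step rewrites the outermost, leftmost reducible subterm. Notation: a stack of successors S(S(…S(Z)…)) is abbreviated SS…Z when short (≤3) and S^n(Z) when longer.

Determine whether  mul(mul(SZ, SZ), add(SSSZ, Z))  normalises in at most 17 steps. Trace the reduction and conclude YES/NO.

  start: mul(mul(SZ, SZ), add(SSSZ, Z))
  →1  mul(add(SZ, mul(Z, SZ)), add(SSSZ, Z))
  →2  mul(S(add(Z, mul(Z, SZ))), add(SSSZ, Z))
  →3  add(add(SSSZ, Z), mul(add(Z, mul(Z, SZ)), add(SSSZ, Z)))
  →4  add(S(add(SSZ, Z)), mul(add(Z, mul(Z, SZ)), add(SSSZ, Z)))
  →5  S(add(add(SSZ, Z), mul(add(Z, mul(Z, SZ)), add(SSSZ, Z))))
  →6  S(add(S(add(SZ, Z)), mul(add(Z, mul(Z, SZ)), add(SSSZ, Z))))
  →7  S(S(add(add(SZ, Z), mul(add(Z, mul(Z, SZ)), add(SSSZ, Z)))))
  →8  S(S(add(S(add(Z, Z)), mul(add(Z, mul(Z, SZ)), add(SSSZ, Z)))))
  →9  S(S(S(add(add(Z, Z), mul(add(Z, mul(Z, SZ)), add(SSSZ, Z))))))
  →10  S(S(S(add(Z, mul(add(Z, mul(Z, SZ)), add(SSSZ, Z))))))
  →11  S(S(S(mul(add(Z, mul(Z, SZ)), add(SSSZ, Z)))))
  →12  S(S(S(mul(mul(Z, SZ), add(SSSZ, Z)))))
  →13  S(S(S(mul(Z, add(SSSZ, Z)))))
  →14  SSSZ

Answer: YES — reaches normal form SSSZ in 14 ≤ 17 steps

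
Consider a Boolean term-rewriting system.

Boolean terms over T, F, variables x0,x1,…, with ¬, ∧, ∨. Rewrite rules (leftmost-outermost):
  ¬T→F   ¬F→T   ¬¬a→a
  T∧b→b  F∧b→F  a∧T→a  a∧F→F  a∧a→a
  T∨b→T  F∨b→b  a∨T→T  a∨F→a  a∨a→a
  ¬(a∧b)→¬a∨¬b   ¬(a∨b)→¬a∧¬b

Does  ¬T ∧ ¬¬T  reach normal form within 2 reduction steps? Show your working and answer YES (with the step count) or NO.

Answer: YES — reaches normal form F in 2 ≤ 2 steps

Reduction:
  start: ¬T ∧ ¬¬T
  [1] F ∧ ¬¬T
  [2] F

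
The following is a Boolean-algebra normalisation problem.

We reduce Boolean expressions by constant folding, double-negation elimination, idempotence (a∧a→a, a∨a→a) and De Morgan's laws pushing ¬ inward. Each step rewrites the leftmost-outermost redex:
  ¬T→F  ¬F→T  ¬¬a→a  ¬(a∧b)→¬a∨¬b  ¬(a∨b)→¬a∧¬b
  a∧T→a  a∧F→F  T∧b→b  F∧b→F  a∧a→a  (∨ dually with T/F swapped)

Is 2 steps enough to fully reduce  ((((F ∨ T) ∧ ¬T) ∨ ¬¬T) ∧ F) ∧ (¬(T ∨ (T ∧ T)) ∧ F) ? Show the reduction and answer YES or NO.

  start: ((((F ∨ T) ∧ ¬T) ∨ ¬¬T) ∧ F) ∧ (¬(T ∨ (T ∧ T)) ∧ F)
  [1] F ∧ (¬(T ∨ (T ∧ T)) ∧ F)
  [2] F

Answer: YES — reaches normal form F in 2 ≤ 2 steps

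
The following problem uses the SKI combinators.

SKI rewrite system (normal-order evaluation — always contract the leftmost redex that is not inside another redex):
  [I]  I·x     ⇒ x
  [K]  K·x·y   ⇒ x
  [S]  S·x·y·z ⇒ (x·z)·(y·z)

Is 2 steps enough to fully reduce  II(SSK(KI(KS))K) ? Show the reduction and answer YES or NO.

  start: II(SSK(KI(KS))K)
  →1  I(SSK(KI(KS))K)
  →2  SSK(KI(KS))K

Answer: NO — after 2 steps the term is SSK(KI(KS))K, not yet normal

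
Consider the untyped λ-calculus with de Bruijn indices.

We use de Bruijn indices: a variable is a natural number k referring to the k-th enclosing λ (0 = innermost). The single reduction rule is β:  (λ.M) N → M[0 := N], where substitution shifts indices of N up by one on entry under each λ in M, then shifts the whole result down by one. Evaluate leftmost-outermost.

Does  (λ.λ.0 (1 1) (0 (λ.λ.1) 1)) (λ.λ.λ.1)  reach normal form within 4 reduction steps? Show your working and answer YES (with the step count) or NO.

  start: (λ.λ.0 (1 1) (0 (λ.λ.1) 1)) (λ.λ.λ.1)
  [1] λ.0 ((λ.λ.λ.1) (λ.λ.λ.1)) (0 (λ.λ.1) (λ.λ.λ.1))
  [2] λ.0 (λ.λ.1) (0 (λ.λ.1) (λ.λ.λ.1))

Answer: YES — reaches normal form λ.0 (λ.λ.1) (0 (λ.λ.1) (λ.λ.λ.1)) in 2 ≤ 4 steps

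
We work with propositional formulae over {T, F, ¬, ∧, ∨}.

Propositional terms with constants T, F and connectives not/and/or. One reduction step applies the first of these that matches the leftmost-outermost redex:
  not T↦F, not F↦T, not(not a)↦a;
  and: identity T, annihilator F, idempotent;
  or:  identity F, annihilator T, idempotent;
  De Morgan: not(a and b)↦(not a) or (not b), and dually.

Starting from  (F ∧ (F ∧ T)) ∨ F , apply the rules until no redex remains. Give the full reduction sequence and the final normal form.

  start: (F ∧ (F ∧ T)) ∨ F
  [1] F ∧ (F ∧ T)
  [2] F

Answer: normal form = F  (in 2 steps)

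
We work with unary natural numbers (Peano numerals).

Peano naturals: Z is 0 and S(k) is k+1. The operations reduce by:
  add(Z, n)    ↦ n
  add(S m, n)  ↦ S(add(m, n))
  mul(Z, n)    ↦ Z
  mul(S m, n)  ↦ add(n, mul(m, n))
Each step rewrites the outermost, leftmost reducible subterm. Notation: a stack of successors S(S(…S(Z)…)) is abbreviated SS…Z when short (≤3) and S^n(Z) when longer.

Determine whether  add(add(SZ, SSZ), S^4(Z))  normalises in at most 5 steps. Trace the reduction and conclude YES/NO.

Answer: NO — after 5 steps the term is S(S(S(add(Z, S^4(Z))))), not yet normal

Working:
  start: add(add(SZ, SSZ), S^4(Z))
  [1] add(S(add(Z, SSZ)), S^4(Z))
  [2] S(add(add(Z, SSZ), S^4(Z)))
  [3] S(add(SSZ, S^4(Z)))
  [4] S(S(add(SZ, S^4(Z))))
  [5] S(S(S(add(Z, S^4(Z)))))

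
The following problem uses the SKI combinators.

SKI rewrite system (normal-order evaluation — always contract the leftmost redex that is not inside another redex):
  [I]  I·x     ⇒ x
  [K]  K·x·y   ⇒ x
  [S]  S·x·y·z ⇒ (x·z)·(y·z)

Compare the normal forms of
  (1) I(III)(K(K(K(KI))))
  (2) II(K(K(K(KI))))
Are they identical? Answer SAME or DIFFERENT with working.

Answer: SAME — A ⇓ K(K(K(KI))), B ⇓ K(K(K(KI)))

Reduction:
Term A:
  start: I(III)(K(K(K(KI))))
  →1  III(K(K(K(KI))))
  →2  II(K(K(K(KI))))
  →3  I(K(K(K(KI))))
  →4  K(K(K(KI)))

Term B:
  start: II(K(K(K(KI))))
  →1  I(K(K(K(KI))))
  →2  K(K(K(KI)))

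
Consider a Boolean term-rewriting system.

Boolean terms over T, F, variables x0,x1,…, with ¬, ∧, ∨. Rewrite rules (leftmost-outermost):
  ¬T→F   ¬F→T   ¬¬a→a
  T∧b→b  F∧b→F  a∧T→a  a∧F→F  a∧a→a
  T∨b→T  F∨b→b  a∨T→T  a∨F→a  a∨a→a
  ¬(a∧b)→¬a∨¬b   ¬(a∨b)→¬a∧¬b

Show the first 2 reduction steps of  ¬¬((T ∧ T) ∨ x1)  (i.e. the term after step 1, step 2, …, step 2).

Answer: after 2 steps: T ∨ x1

Derivation:
  start: ¬¬((T ∧ T) ∨ x1)
  →1  (T ∧ T) ∨ x1
  →2  T ∨ x1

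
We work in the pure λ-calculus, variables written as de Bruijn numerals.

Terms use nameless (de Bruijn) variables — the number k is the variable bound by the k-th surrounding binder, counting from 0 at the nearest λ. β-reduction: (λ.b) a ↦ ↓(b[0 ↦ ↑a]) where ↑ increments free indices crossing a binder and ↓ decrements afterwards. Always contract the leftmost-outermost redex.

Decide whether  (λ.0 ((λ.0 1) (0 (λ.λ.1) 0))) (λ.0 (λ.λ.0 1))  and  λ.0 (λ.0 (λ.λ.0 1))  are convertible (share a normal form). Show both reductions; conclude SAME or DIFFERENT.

Term A:
  start: (λ.0 ((λ.0 1) (0 (λ.λ.1) 0))) (λ.0 (λ.λ.0 1))
  [1] (λ.0 (λ.λ.0 1)) ((λ.0 (λ.0 (λ.λ.0 1))) ((λ.0 (λ.λ.0 1)) (λ.λ.1) (λ.0 (λ.λ.0 1))))
  [2] (λ.0 (λ.0 (λ.λ.0 1))) ((λ.0 (λ.λ.0 1)) (λ.λ.1) (λ.0 (λ.λ.0 1))) (λ.λ.0 1)
  [3] (λ.0 (λ.λ.0 1)) (λ.λ.1) (λ.0 (λ.λ.0 1)) (λ.0 (λ.λ.0 1)) (λ.λ.0 1)
  [4] (λ.λ.1) (λ.λ.0 1) (λ.0 (λ.λ.0 1)) (λ.0 (λ.λ.0 1)) (λ.λ.0 1)
  [5] (λ.λ.λ.0 1) (λ.0 (λ.λ.0 1)) (λ.0 (λ.λ.0 1)) (λ.λ.0 1)
  [6] (λ.λ.0 1) (λ.0 (λ.λ.0 1)) (λ.λ.0 1)
  [7] (λ.0 (λ.0 (λ.λ.0 1))) (λ.λ.0 1)
  [8] (λ.λ.0 1) (λ.0 (λ.λ.0 1))
  [9] λ.0 (λ.0 (λ.λ.0 1))

Term B:
  start: λ.0 (λ.0 (λ.λ.0 1))

Answer: SAME — A ⇓ λ.0 (λ.0 (λ.λ.0 1)), B ⇓ λ.0 (λ.0 (λ.λ.0 1))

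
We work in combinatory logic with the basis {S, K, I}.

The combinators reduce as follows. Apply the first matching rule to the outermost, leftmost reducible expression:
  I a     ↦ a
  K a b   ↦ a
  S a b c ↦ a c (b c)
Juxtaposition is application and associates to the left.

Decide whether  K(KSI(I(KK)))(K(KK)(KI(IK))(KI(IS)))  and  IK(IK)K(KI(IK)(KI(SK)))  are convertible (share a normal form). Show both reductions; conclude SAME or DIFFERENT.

Answer: DIFFERENT — A ⇓ S(KK), B ⇓ KI

Working:
Term A:
  start: K(KSI(I(KK)))(K(KK)(KI(IK))(KI(IS)))
  step 1: KSI(I(KK))
  step 2: S(I(KK))
  step 3: S(KK)

Term B:
  start: IK(IK)K(KI(IK)(KI(SK)))
  step 1: K(IK)K(KI(IK)(KI(SK)))
  step 2: IK(KI(IK)(KI(SK)))
  step 3: K(KI(IK)(KI(SK)))
  step 4: K(I(KI(SK)))
  step 5: K(KI(SK))
  step 6: KI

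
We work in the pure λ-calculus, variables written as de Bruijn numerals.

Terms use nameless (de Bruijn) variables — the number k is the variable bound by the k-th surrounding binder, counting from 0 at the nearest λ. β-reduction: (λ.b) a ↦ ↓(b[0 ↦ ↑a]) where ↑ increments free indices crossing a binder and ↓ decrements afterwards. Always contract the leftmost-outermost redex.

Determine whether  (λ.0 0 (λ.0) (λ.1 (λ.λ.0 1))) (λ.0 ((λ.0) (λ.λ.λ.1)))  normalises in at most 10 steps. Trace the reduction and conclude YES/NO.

  start: (λ.0 0 (λ.0) (λ.1 (λ.λ.0 1))) (λ.0 ((λ.0) (λ.λ.λ.1)))
  step 1: (λ.0 ((λ.0) (λ.λ.λ.1))) (λ.0 ((λ.0) (λ.λ.λ.1))) (λ.0) (λ.(λ.0 ((λ.0) (λ.λ.λ.1))) (λ.λ.0 1))
  step 2: (λ.0 ((λ.0) (λ.λ.λ.1))) ((λ.0) (λ.λ.λ.1)) (λ.0) (λ.(λ.0 ((λ.0) (λ.λ.λ.1))) (λ.λ.0 1))
  step 3: (λ.0) (λ.λ.λ.1) ((λ.0) (λ.λ.λ.1)) (λ.0) (λ.(λ.0 ((λ.0) (λ.λ.λ.1))) (λ.λ.0 1))
  step 4: (λ.λ.λ.1) ((λ.0) (λ.λ.λ.1)) (λ.0) (λ.(λ.0 ((λ.0) (λ.λ.λ.1))) (λ.λ.0 1))
  step 5: (λ.λ.1) (λ.0) (λ.(λ.0 ((λ.0) (λ.λ.λ.1))) (λ.λ.0 1))
  step 6: (λ.λ.0) (λ.(λ.0 ((λ.0) (λ.λ.λ.1))) (λ.λ.0 1))
  step 7: λ.0

Answer: YES — reaches normal form λ.0 in 7 ≤ 10 steps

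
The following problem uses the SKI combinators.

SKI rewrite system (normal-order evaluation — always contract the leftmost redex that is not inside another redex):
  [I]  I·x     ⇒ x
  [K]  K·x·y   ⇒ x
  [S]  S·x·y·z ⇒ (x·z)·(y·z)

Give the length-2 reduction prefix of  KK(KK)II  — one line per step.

  start: KK(KK)II
  →1  KII
  →2  I

Answer: after 2 steps: I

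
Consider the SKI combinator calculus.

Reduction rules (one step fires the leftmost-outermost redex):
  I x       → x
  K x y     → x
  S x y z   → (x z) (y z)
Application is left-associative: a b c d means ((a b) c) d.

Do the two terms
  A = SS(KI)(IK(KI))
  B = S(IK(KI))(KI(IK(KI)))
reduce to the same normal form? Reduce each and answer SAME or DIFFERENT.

Term A:
  start: SS(KI)(IK(KI))
  step 1: S(IK(KI))(KI(IK(KI)))
  step 2: S(K(KI))(KI(IK(KI)))
  step 3: S(K(KI))I

Term B:
  start: S(IK(KI))(KI(IK(KI)))
  step 1: S(K(KI))(KI(IK(KI)))
  step 2: S(K(KI))I

Answer: SAME — A ⇓ S(K(KI))I, B ⇓ S(K(KI))I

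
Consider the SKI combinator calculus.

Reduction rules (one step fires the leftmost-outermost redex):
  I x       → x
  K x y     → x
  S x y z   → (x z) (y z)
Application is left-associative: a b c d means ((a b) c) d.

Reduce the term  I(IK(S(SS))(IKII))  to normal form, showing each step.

  start: I(IK(S(SS))(IKII))
  step 1: IK(S(SS))(IKII)
  step 2: K(S(SS))(IKII)
  step 3: S(SS)

Answer: normal form = S(SS)  (in 3 steps)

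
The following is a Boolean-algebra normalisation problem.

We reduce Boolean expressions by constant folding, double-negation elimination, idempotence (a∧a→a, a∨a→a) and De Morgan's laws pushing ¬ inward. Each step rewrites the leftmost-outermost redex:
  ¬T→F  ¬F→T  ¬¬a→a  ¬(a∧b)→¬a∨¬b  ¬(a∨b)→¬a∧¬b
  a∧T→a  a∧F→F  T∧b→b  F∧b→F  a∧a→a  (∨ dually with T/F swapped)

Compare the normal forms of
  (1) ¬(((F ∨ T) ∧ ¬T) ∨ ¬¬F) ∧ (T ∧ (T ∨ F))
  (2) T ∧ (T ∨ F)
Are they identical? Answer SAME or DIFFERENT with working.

Answer: SAME — A ⇓ T, B ⇓ T

Reduction:
Term A:
  start: ¬(((F ∨ T) ∧ ¬T) ∨ ¬¬F) ∧ (T ∧ (T ∨ F))
  [1] (¬((F ∨ T) ∧ ¬T) ∧ ¬¬¬F) ∧ (T ∧ (T ∨ F))
  [2] ((¬(F ∨ T) ∨ ¬¬T) ∧ ¬¬¬F) ∧ (T ∧ (T ∨ F))
  [3] (((¬F ∧ ¬T) ∨ ¬¬T) ∧ ¬¬¬F) ∧ (T ∧ (T ∨ F))
  [4] (((T ∧ ¬T) ∨ ¬¬T) ∧ ¬¬¬F) ∧ (T ∧ (T ∨ F))
  [5] ((¬T ∨ ¬¬T) ∧ ¬¬¬F) ∧ (T ∧ (T ∨ F))
  [6] ((F ∨ ¬¬T) ∧ ¬¬¬F) ∧ (T ∧ (T ∨ F))
  [7] (¬¬T ∧ ¬¬¬F) ∧ (T ∧ (T ∨ F))
  [8] (T ∧ ¬¬¬F) ∧ (T ∧ (T ∨ F))
  [9] ¬¬¬F ∧ (T ∧ (T ∨ F))
  [10] ¬F ∧ (T ∧ (T ∨ F))
  [11] T ∧ (T ∧ (T ∨ F))
  [12] T ∧ (T ∨ F)
  [13] T ∨ F
  [14] T

Term B:
  start: T ∧ (T ∨ F)
  [1] T ∨ F
  [2] T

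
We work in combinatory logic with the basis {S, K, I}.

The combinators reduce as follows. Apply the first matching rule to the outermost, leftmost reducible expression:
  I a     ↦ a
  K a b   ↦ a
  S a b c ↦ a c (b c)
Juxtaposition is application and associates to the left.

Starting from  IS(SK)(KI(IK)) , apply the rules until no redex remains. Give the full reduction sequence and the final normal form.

Answer: normal form = S(SK)I  (in 2 steps)

Working:
  start: IS(SK)(KI(IK))
  →1  S(SK)(KI(IK))
  →2  S(SK)I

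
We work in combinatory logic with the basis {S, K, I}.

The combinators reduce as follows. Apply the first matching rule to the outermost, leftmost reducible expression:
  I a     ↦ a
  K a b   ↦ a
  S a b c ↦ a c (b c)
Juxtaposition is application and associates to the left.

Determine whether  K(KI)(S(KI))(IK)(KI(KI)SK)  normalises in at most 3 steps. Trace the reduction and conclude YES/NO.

  start: K(KI)(S(KI))(IK)(KI(KI)SK)
  →1  KI(IK)(KI(KI)SK)
  →2  I(KI(KI)SK)
  →3  KI(KI)SK

Answer: NO — after 3 steps the term is KI(KI)SK, not yet normal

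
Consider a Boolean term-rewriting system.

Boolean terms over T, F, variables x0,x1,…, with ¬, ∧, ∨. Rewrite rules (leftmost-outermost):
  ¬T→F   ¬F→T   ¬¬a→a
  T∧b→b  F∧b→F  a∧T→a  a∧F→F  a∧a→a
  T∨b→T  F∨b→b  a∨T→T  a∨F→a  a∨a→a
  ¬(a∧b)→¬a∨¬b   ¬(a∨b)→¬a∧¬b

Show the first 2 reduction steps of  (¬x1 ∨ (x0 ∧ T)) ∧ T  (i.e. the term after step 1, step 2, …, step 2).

Answer: after 2 steps: ¬x1 ∨ x0

Reduction:
  start: (¬x1 ∨ (x0 ∧ T)) ∧ T
  →1  ¬x1 ∨ (x0 ∧ T)
  →2  ¬x1 ∨ x0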